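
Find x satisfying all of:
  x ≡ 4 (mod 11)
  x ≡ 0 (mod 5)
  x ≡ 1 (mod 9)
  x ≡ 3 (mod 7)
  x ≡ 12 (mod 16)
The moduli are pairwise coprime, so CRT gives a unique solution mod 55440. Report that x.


Product of moduli M = 11 · 5 · 9 · 7 · 16 = 55440.
Merge one congruence at a time:
  Start: x ≡ 4 (mod 11).
  Combine with x ≡ 0 (mod 5); new modulus lcm = 55.
    Write x = 4 + 11·t and substitute into x ≡ 0 (mod 5): 11·t ≡ 0 − 4 = -4 (mod 5).
    Reduce coefficients mod 5: 1·t ≡ 1 (mod 5).
    So t ≡ 1 (mod 5).
    Then x = 4 + 11·1 = 15, valid modulo lcm(11, 5) = 55: x ≡ 15 (mod 55).
  Combine with x ≡ 1 (mod 9); new modulus lcm = 495.
    Write x = 15 + 55·t and substitute into x ≡ 1 (mod 9): 55·t ≡ 1 − 15 = -14 (mod 9).
    Reduce coefficients mod 9: 1·t ≡ 4 (mod 9).
    So t ≡ 4 (mod 9).
    Then x = 15 + 55·4 = 235, valid modulo lcm(55, 9) = 495: x ≡ 235 (mod 495).
  Combine with x ≡ 3 (mod 7); new modulus lcm = 3465.
    Write x = 235 + 495·t and substitute into x ≡ 3 (mod 7): 495·t ≡ 3 − 235 = -232 (mod 7).
    Reduce coefficients mod 7: 5·t ≡ 6 (mod 7).
    The inverse of 5 mod 7 is 3 (since 5·3 = 15 = 2·7 + 1), so t ≡ 3·6 = 18 ≡ 4 (mod 7).
    Then x = 235 + 495·4 = 2215, valid modulo lcm(495, 7) = 3465: x ≡ 2215 (mod 3465).
  Combine with x ≡ 12 (mod 16); new modulus lcm = 55440.
    Write x = 2215 + 3465·t and substitute into x ≡ 12 (mod 16): 3465·t ≡ 12 − 2215 = -2203 (mod 16).
    Reduce coefficients mod 16: 9·t ≡ 5 (mod 16).
    The inverse of 9 mod 16 is 9 (since 9·9 = 81 = 5·16 + 1), so t ≡ 9·5 = 45 ≡ 13 (mod 16).
    Then x = 2215 + 3465·13 = 47260, valid modulo lcm(3465, 16) = 55440: x ≡ 47260 (mod 55440).
Verify against each original: 47260 mod 11 = 4, 47260 mod 5 = 0, 47260 mod 9 = 1, 47260 mod 7 = 3, 47260 mod 16 = 12.

x ≡ 47260 (mod 55440).


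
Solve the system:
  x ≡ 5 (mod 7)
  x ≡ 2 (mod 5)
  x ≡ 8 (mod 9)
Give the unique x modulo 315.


Moduli 7, 5, 9 are pairwise coprime; by CRT there is a unique solution modulo M = 7 · 5 · 9 = 315.
Solve pairwise, accumulating the modulus:
  Start with x ≡ 5 (mod 7).
  Combine with x ≡ 2 (mod 5): since gcd(7, 5) = 1, we get a unique residue mod 35.
    Write x = 5 + 7·t and substitute into x ≡ 2 (mod 5): 7·t ≡ 2 − 5 = -3 (mod 5).
    Reduce coefficients mod 5: 2·t ≡ 2 (mod 5).
    The inverse of 2 mod 5 is 3 (since 2·3 = 6 = 1·5 + 1), so t ≡ 3·2 = 6 ≡ 1 (mod 5).
    Then x = 5 + 7·1 = 12, valid modulo lcm(7, 5) = 35: x ≡ 12 (mod 35).
  Combine with x ≡ 8 (mod 9): since gcd(35, 9) = 1, we get a unique residue mod 315.
    Write x = 12 + 35·t and substitute into x ≡ 8 (mod 9): 35·t ≡ 8 − 12 = -4 (mod 9).
    Reduce coefficients mod 9: 8·t ≡ 5 (mod 9).
    The inverse of 8 mod 9 is 8 (since 8·8 = 64 = 7·9 + 1), so t ≡ 8·5 = 40 ≡ 4 (mod 9).
    Then x = 12 + 35·4 = 152, valid modulo lcm(35, 9) = 315: x ≡ 152 (mod 315).
Verify: 152 mod 7 = 5 ✓, 152 mod 5 = 2 ✓, 152 mod 9 = 8 ✓.

x ≡ 152 (mod 315).


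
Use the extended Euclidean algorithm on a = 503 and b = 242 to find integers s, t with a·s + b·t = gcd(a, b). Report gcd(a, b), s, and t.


Euclidean algorithm on (503, 242) — divide until remainder is 0:
  503 = 2 · 242 + 19
  242 = 12 · 19 + 14
  19 = 1 · 14 + 5
  14 = 2 · 5 + 4
  5 = 1 · 4 + 1
  4 = 4 · 1 + 0
gcd(503, 242) = 1.
Track Bezout coefficients alongside the remainders: start with r₀ = 503 = a·1 + b·0 (s = 1, t = 0) and r₁ = 242 = a·0 + b·1 (s = 0, t = 1); each new remainder r_{k+1} = r_{k-1} − q_k·r_k inherits s_{k+1} = s_{k-1} − q_k·s_k, t_{k+1} = t_{k-1} − q_k·t_k, so r_k = a·s_k + b·t_k at every step:
  q = 2: r = 19, s = 1 − 2·0 = 1, t = 0 − 2·1 = -2  (check: 503·1 + 242·(-2) = 19)
  q = 12: r = 14, s = 0 − 12·1 = -12, t = 1 − 12·(-2) = 25  (check: 503·(-12) + 242·25 = 14)
  q = 1: r = 5, s = 1 − 1·(-12) = 13, t = -2 − 1·25 = -27  (check: 503·13 + 242·(-27) = 5)
  q = 2: r = 4, s = -12 − 2·13 = -38, t = 25 − 2·(-27) = 79  (check: 503·(-38) + 242·79 = 4)
  q = 1: r = 1, s = 13 − 1·(-38) = 51, t = -27 − 1·79 = -106  (check: 503·51 + 242·(-106) = 1)
The row with r = 1 (the gcd) gives the Bezout coefficients s = 51, t = -106.
Result: 503 · (51) + 242 · (-106) = 1.

gcd(503, 242) = 1; s = 51, t = -106 (check: 503·51 + 242·(-106) = 1).


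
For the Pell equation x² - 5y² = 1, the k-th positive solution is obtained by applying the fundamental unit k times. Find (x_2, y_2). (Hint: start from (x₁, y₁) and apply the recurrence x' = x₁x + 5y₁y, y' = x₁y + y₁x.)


Step 1: Find the fundamental solution (x₁, y₁) of x² - 5y² = 1.
  Expand √5 as a continued fraction. a₀ = ⌊√5⌋ = 2; iterate m_{k+1} = d_k·a_k − m_k, d_{k+1} = (5 − m_{k+1}²)/d_k, a_{k+1} = ⌊(a₀ + m_{k+1})/d_{k+1}⌋ (starting m₀ = 0, d₀ = 1), with convergents p_k = a_k·p_{k-1} + p_{k-2}, q_k = a_k·q_{k-1} + q_{k-2} (p₋₁ = 1, q₋₁ = 0):
  k = 0: a₀ = 2; p₀/q₀ = 2/1; p₀² − 5·q₀² = 4 − 5 = -1.
  k = 1: m = 2, d = 1, a = ⌊(2 + 2)/1⌋ = 4; p/q = (4·2 + 1)/(4·1 + 0) = 9/4; p² − 5·q² = 81 − 80 = 1.
  The first convergent with p² − 5·q² = 1 gives the fundamental solution (x₁, y₁) = (9, 4).
Step 2: Apply the recurrence (x_{n+1}, y_{n+1}) = (x₁x_n + 5y₁y_n, x₁y_n + y₁x_n) repeatedly.
  From (x_1, y_1) = (9, 4): x_2 = 9·9 + 5·4·4 = 161; y_2 = 9·4 + 4·9 = 72.
Step 3: Verify x_2² - 5·y_2² = 25921 - 25920 = 1 (should be 1). ✓

(x_1, y_1) = (9, 4); (x_2, y_2) = (161, 72).


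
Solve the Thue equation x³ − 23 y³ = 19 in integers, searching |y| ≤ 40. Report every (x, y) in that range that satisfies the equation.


The equation is x³ - 23y³ = 19. For fixed y, x³ = 23·y³ + 19, so a solution requires the RHS to be a perfect cube.
Strategy: iterate y from -40 to 40, compute RHS = 23·y³ + 19, and check whether it is a (positive or negative) perfect cube.
Check small values of y:
  y = 0: RHS = 19 is not a perfect cube.
  y = 1: RHS = 42 is not a perfect cube.
  y = -1: RHS = -4 is not a perfect cube.
  y = 2: RHS = 203 is not a perfect cube.
  y = -2: RHS = -165 is not a perfect cube.
  y = 3: RHS = 640 is not a perfect cube.
  y = -3: RHS = -602 is not a perfect cube.
Continuing the search up to |y| = 40 finds no solutions either.
No (x, y) in the scanned range satisfies the equation.

No integer solutions with |y| ≤ 40.


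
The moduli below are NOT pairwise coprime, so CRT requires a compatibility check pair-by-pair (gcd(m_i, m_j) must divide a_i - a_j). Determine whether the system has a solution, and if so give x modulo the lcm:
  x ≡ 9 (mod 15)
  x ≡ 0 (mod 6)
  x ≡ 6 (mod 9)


Moduli 15, 6, 9 are not pairwise coprime, so CRT works modulo lcm(m_i) when all pairwise compatibility conditions hold.
Pairwise compatibility: gcd(m_i, m_j) must divide a_i - a_j for every pair.
Merge one congruence at a time:
  Start: x ≡ 9 (mod 15).
  Combine with x ≡ 0 (mod 6): gcd(15, 6) = 3; 0 - 9 = -9, which IS divisible by 3, so compatible.
    Write x = 9 + 15·t and substitute into x ≡ 0 (mod 6): 15·t ≡ 0 − 9 = -9 (mod 6).
    Divide the congruence (and modulus) by g = 3: 5·t ≡ -3 (mod 2).
    Reduce coefficients mod 2: 1·t ≡ 1 (mod 2).
    So t ≡ 1 (mod 2).
    Then x = 9 + 15·1 = 24, valid modulo lcm(15, 6) = 30: x ≡ 24 (mod 30).
  Combine with x ≡ 6 (mod 9): gcd(30, 9) = 3; 6 - 24 = -18, which IS divisible by 3, so compatible.
    Write x = 24 + 30·t and substitute into x ≡ 6 (mod 9): 30·t ≡ 6 − 24 = -18 (mod 9).
    Divide the congruence (and modulus) by g = 3: 10·t ≡ -6 (mod 3).
    Reduce coefficients mod 3: 1·t ≡ 0 (mod 3).
    So t ≡ 0 (mod 3).
    Then x = 24 + 30·0 = 24, valid modulo lcm(30, 9) = 90: x ≡ 24 (mod 90).
Verify: 24 mod 15 = 9, 24 mod 6 = 0, 24 mod 9 = 6.

x ≡ 24 (mod 90).


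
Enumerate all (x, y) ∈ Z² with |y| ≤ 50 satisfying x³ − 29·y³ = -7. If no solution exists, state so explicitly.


The equation is x³ - 29y³ = -7. For fixed y, x³ = 29·y³ − 7, so a solution requires the RHS to be a perfect cube.
Strategy: iterate y from -50 to 50, compute RHS = 29·y³ − 7, and check whether it is a (positive or negative) perfect cube.
Check small values of y:
  y = 0: RHS = -7 is not a perfect cube.
  y = 1: RHS = 22 is not a perfect cube.
  y = -1: RHS = -36 is not a perfect cube.
  y = 2: RHS = 225 is not a perfect cube.
  y = -2: RHS = -239 is not a perfect cube.
  y = 3: RHS = 776 is not a perfect cube.
  y = -3: RHS = -790 is not a perfect cube.
Continuing the search up to |y| = 50 finds no solutions either.
No (x, y) in the scanned range satisfies the equation.

No integer solutions with |y| ≤ 50.


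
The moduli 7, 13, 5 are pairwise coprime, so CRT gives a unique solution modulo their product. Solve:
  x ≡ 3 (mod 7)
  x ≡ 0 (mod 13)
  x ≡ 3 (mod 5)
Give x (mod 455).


Moduli 7, 13, 5 are pairwise coprime; by CRT there is a unique solution modulo M = 7 · 13 · 5 = 455.
Solve pairwise, accumulating the modulus:
  Start with x ≡ 3 (mod 7).
  Combine with x ≡ 0 (mod 13): since gcd(7, 13) = 1, we get a unique residue mod 91.
    Write x = 3 + 7·t and substitute into x ≡ 0 (mod 13): 7·t ≡ 0 − 3 = -3 (mod 13).
    Reduce coefficients mod 13: 7·t ≡ 10 (mod 13).
    The inverse of 7 mod 13 is 2 (since 7·2 = 14 = 1·13 + 1), so t ≡ 2·10 = 20 ≡ 7 (mod 13).
    Then x = 3 + 7·7 = 52, valid modulo lcm(7, 13) = 91: x ≡ 52 (mod 91).
  Combine with x ≡ 3 (mod 5): since gcd(91, 5) = 1, we get a unique residue mod 455.
    Write x = 52 + 91·t and substitute into x ≡ 3 (mod 5): 91·t ≡ 3 − 52 = -49 (mod 5).
    Reduce coefficients mod 5: 1·t ≡ 1 (mod 5).
    So t ≡ 1 (mod 5).
    Then x = 52 + 91·1 = 143, valid modulo lcm(91, 5) = 455: x ≡ 143 (mod 455).
Verify: 143 mod 7 = 3 ✓, 143 mod 13 = 0 ✓, 143 mod 5 = 3 ✓.

x ≡ 143 (mod 455).


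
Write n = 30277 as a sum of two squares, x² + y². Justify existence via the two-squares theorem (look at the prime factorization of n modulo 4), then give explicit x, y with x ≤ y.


Step 1: Factor n = 30277 = 13 · 17 · 137.
Step 2: Check the mod-4 condition on each prime factor: 13 ≡ 1 (mod 4), exponent 1; 17 ≡ 1 (mod 4), exponent 1; 137 ≡ 1 (mod 4), exponent 1.
All primes ≡ 3 (mod 4) appear to even exponent (or don't appear), so by the two-squares theorem n IS expressible as a sum of two squares.
Step 3: Build a representation. Here n = 13 · 17 · 137 is a product of primes ≡ 1 (mod 4). Each prime p ≡ 1 (mod 4) is itself a sum of two squares; find a² by testing p − a² for a perfect square:
  13: 13 − 1² = 12, 13 − 2² = 9 = 3² ⇒ 13 = 2² + 3².
  17: 17 − 1² = 16 = 4² ⇒ 17 = 1² + 4².
  137: 137 − 1² = 136, 137 − 2² = 133, 137 − 3² = 128, 137 − 4² = 121 = 11² ⇒ 137 = 4² + 11².
  Combine using the Brahmagupta–Fibonacci identity (a² + b²)(c² + d²) = (ac − bd)² + (ad + bc)² = (ac + bd)² + (ad − bc)²:
  13 · 17 = 221: from (2² + 3²)(1² + 4²), take (2·1 − 3·4, 2·4 + 3·1) = (2 − 12, 8 + 3) = (-10, 11); dropping signs (only squares matter) gives (10, 11); check 10² + 11² = 100 + 121 = 221 ✓.
  221 · 137 = 30277: from (10² + 11²)(4² + 11²), take (10·4 − 11·11, 10·11 + 11·4) = (40 − 121, 110 + 44) = (-81, 154); dropping signs (only squares matter) gives (81, 154); check 81² + 154² = 6561 + 23716 = 30277 ✓.
Step 4: Order so x ≤ y and verify: 81² + 154² = 6561 + 23716 = 30277 = n. ✓

n = 30277 = 81² + 154² (one valid representation with x ≤ y).


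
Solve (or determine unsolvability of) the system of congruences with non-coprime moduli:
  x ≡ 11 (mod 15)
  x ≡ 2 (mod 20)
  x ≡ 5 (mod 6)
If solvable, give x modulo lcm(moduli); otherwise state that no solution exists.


Moduli 15, 20, 6 are not pairwise coprime, so CRT works modulo lcm(m_i) when all pairwise compatibility conditions hold.
Pairwise compatibility: gcd(m_i, m_j) must divide a_i - a_j for every pair.
Merge one congruence at a time:
  Start: x ≡ 11 (mod 15).
  Combine with x ≡ 2 (mod 20): gcd(15, 20) = 5, and 2 - 11 = -9 is NOT divisible by 5.
    ⇒ system is inconsistent (no integer solution).

No solution (the system is inconsistent).


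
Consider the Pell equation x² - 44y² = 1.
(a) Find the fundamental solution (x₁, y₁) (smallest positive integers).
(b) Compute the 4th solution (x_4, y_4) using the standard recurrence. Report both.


Step 1: Find the fundamental solution (x₁, y₁) of x² - 44y² = 1.
  Expand √44 as a continued fraction. a₀ = ⌊√44⌋ = 6; iterate m_{k+1} = d_k·a_k − m_k, d_{k+1} = (44 − m_{k+1}²)/d_k, a_{k+1} = ⌊(a₀ + m_{k+1})/d_{k+1}⌋ (starting m₀ = 0, d₀ = 1), with convergents p_k = a_k·p_{k-1} + p_{k-2}, q_k = a_k·q_{k-1} + q_{k-2} (p₋₁ = 1, q₋₁ = 0):
  k = 0: a₀ = 6; p₀/q₀ = 6/1; p₀² − 44·q₀² = 36 − 44 = -8.
  k = 1: m = 6, d = 8, a = ⌊(6 + 6)/8⌋ = 1; p/q = (1·6 + 1)/(1·1 + 0) = 7/1; p² − 44·q² = 49 − 44 = 5.
  k = 2: m = 2, d = 5, a = ⌊(6 + 2)/5⌋ = 1; p/q = (1·7 + 6)/(1·1 + 1) = 13/2; p² − 44·q² = 169 − 176 = -7.
  k = 3: m = 3, d = 7, a = ⌊(6 + 3)/7⌋ = 1; p/q = (1·13 + 7)/(1·2 + 1) = 20/3; p² − 44·q² = 400 − 396 = 4.
  k = 4: m = 4, d = 4, a = ⌊(6 + 4)/4⌋ = 2; p/q = (2·20 + 13)/(2·3 + 2) = 53/8; p² − 44·q² = 2809 − 2816 = -7.
  k = 5: m = 4, d = 7, a = ⌊(6 + 4)/7⌋ = 1; p/q = (1·53 + 20)/(1·8 + 3) = 73/11; p² − 44·q² = 5329 − 5324 = 5.
  k = 6: m = 3, d = 5, a = ⌊(6 + 3)/5⌋ = 1; p/q = (1·73 + 53)/(1·11 + 8) = 126/19; p² − 44·q² = 15876 − 15884 = -8.
  k = 7: m = 2, d = 8, a = ⌊(6 + 2)/8⌋ = 1; p/q = (1·126 + 73)/(1·19 + 11) = 199/30; p² − 44·q² = 39601 − 39600 = 1.
  The first convergent with p² − 44·q² = 1 gives the fundamental solution (x₁, y₁) = (199, 30).
Step 2: Apply the recurrence (x_{n+1}, y_{n+1}) = (x₁x_n + 44y₁y_n, x₁y_n + y₁x_n) repeatedly.
  From (x_1, y_1) = (199, 30): x_2 = 199·199 + 44·30·30 = 79201; y_2 = 199·30 + 30·199 = 11940.
  From (x_2, y_2) = (79201, 11940): x_3 = 199·79201 + 44·30·11940 = 31521799; y_3 = 199·11940 + 30·79201 = 4752090.
  From (x_3, y_3) = (31521799, 4752090): x_4 = 199·31521799 + 44·30·4752090 = 12545596801; y_4 = 199·4752090 + 30·31521799 = 1891319880.
Step 3: Verify x_4² - 44·y_4² = 157391999093261433601 - 157391999093261433600 = 1 (should be 1). ✓

(x_1, y_1) = (199, 30); (x_4, y_4) = (12545596801, 1891319880).


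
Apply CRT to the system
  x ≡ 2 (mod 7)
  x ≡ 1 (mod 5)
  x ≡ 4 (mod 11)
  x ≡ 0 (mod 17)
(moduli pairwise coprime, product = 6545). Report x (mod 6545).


Product of moduli M = 7 · 5 · 11 · 17 = 6545.
Merge one congruence at a time:
  Start: x ≡ 2 (mod 7).
  Combine with x ≡ 1 (mod 5); new modulus lcm = 35.
    Write x = 2 + 7·t and substitute into x ≡ 1 (mod 5): 7·t ≡ 1 − 2 = -1 (mod 5).
    Reduce coefficients mod 5: 2·t ≡ 4 (mod 5).
    The inverse of 2 mod 5 is 3 (since 2·3 = 6 = 1·5 + 1), so t ≡ 3·4 = 12 ≡ 2 (mod 5).
    Then x = 2 + 7·2 = 16, valid modulo lcm(7, 5) = 35: x ≡ 16 (mod 35).
  Combine with x ≡ 4 (mod 11); new modulus lcm = 385.
    Write x = 16 + 35·t and substitute into x ≡ 4 (mod 11): 35·t ≡ 4 − 16 = -12 (mod 11).
    Reduce coefficients mod 11: 2·t ≡ 10 (mod 11).
    The inverse of 2 mod 11 is 6 (since 2·6 = 12 = 1·11 + 1), so t ≡ 6·10 = 60 ≡ 5 (mod 11).
    Then x = 16 + 35·5 = 191, valid modulo lcm(35, 11) = 385: x ≡ 191 (mod 385).
  Combine with x ≡ 0 (mod 17); new modulus lcm = 6545.
    Write x = 191 + 385·t and substitute into x ≡ 0 (mod 17): 385·t ≡ 0 − 191 = -191 (mod 17).
    Reduce coefficients mod 17: 11·t ≡ 13 (mod 17).
    The inverse of 11 mod 17 is 14 (since 11·14 = 154 = 9·17 + 1), so t ≡ 14·13 = 182 ≡ 12 (mod 17).
    Then x = 191 + 385·12 = 4811, valid modulo lcm(385, 17) = 6545: x ≡ 4811 (mod 6545).
Verify against each original: 4811 mod 7 = 2, 4811 mod 5 = 1, 4811 mod 11 = 4, 4811 mod 17 = 0.

x ≡ 4811 (mod 6545).


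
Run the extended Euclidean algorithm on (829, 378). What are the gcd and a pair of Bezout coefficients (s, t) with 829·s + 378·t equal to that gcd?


Euclidean algorithm on (829, 378) — divide until remainder is 0:
  829 = 2 · 378 + 73
  378 = 5 · 73 + 13
  73 = 5 · 13 + 8
  13 = 1 · 8 + 5
  8 = 1 · 5 + 3
  5 = 1 · 3 + 2
  3 = 1 · 2 + 1
  2 = 2 · 1 + 0
gcd(829, 378) = 1.
Track Bezout coefficients alongside the remainders: start with r₀ = 829 = a·1 + b·0 (s = 1, t = 0) and r₁ = 378 = a·0 + b·1 (s = 0, t = 1); each new remainder r_{k+1} = r_{k-1} − q_k·r_k inherits s_{k+1} = s_{k-1} − q_k·s_k, t_{k+1} = t_{k-1} − q_k·t_k, so r_k = a·s_k + b·t_k at every step:
  q = 2: r = 73, s = 1 − 2·0 = 1, t = 0 − 2·1 = -2  (check: 829·1 + 378·(-2) = 73)
  q = 5: r = 13, s = 0 − 5·1 = -5, t = 1 − 5·(-2) = 11  (check: 829·(-5) + 378·11 = 13)
  q = 5: r = 8, s = 1 − 5·(-5) = 26, t = -2 − 5·11 = -57  (check: 829·26 + 378·(-57) = 8)
  q = 1: r = 5, s = -5 − 1·26 = -31, t = 11 − 1·(-57) = 68  (check: 829·(-31) + 378·68 = 5)
  q = 1: r = 3, s = 26 − 1·(-31) = 57, t = -57 − 1·68 = -125  (check: 829·57 + 378·(-125) = 3)
  q = 1: r = 2, s = -31 − 1·57 = -88, t = 68 − 1·(-125) = 193  (check: 829·(-88) + 378·193 = 2)
  q = 1: r = 1, s = 57 − 1·(-88) = 145, t = -125 − 1·193 = -318  (check: 829·145 + 378·(-318) = 1)
The row with r = 1 (the gcd) gives the Bezout coefficients s = 145, t = -318.
Result: 829 · (145) + 378 · (-318) = 1.

gcd(829, 378) = 1; s = 145, t = -318 (check: 829·145 + 378·(-318) = 1).


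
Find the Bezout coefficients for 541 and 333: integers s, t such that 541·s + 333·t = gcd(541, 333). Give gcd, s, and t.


Euclidean algorithm on (541, 333) — divide until remainder is 0:
  541 = 1 · 333 + 208
  333 = 1 · 208 + 125
  208 = 1 · 125 + 83
  125 = 1 · 83 + 42
  83 = 1 · 42 + 41
  42 = 1 · 41 + 1
  41 = 41 · 1 + 0
gcd(541, 333) = 1.
Track Bezout coefficients alongside the remainders: start with r₀ = 541 = a·1 + b·0 (s = 1, t = 0) and r₁ = 333 = a·0 + b·1 (s = 0, t = 1); each new remainder r_{k+1} = r_{k-1} − q_k·r_k inherits s_{k+1} = s_{k-1} − q_k·s_k, t_{k+1} = t_{k-1} − q_k·t_k, so r_k = a·s_k + b·t_k at every step:
  q = 1: r = 208, s = 1 − 1·0 = 1, t = 0 − 1·1 = -1  (check: 541·1 + 333·(-1) = 208)
  q = 1: r = 125, s = 0 − 1·1 = -1, t = 1 − 1·(-1) = 2  (check: 541·(-1) + 333·2 = 125)
  q = 1: r = 83, s = 1 − 1·(-1) = 2, t = -1 − 1·2 = -3  (check: 541·2 + 333·(-3) = 83)
  q = 1: r = 42, s = -1 − 1·2 = -3, t = 2 − 1·(-3) = 5  (check: 541·(-3) + 333·5 = 42)
  q = 1: r = 41, s = 2 − 1·(-3) = 5, t = -3 − 1·5 = -8  (check: 541·5 + 333·(-8) = 41)
  q = 1: r = 1, s = -3 − 1·5 = -8, t = 5 − 1·(-8) = 13  (check: 541·(-8) + 333·13 = 1)
The row with r = 1 (the gcd) gives the Bezout coefficients s = -8, t = 13.
Result: 541 · (-8) + 333 · (13) = 1.

gcd(541, 333) = 1; s = -8, t = 13 (check: 541·(-8) + 333·13 = 1).


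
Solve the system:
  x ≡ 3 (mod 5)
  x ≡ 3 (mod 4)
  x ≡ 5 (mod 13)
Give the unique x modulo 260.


Moduli 5, 4, 13 are pairwise coprime; by CRT there is a unique solution modulo M = 5 · 4 · 13 = 260.
Solve pairwise, accumulating the modulus:
  Start with x ≡ 3 (mod 5).
  Combine with x ≡ 3 (mod 4): since gcd(5, 4) = 1, we get a unique residue mod 20.
    Write x = 3 + 5·t and substitute into x ≡ 3 (mod 4): 5·t ≡ 3 − 3 = 0 (mod 4).
    Reduce coefficients mod 4: 1·t ≡ 0 (mod 4).
    So t ≡ 0 (mod 4).
    Then x = 3 + 5·0 = 3, valid modulo lcm(5, 4) = 20: x ≡ 3 (mod 20).
  Combine with x ≡ 5 (mod 13): since gcd(20, 13) = 1, we get a unique residue mod 260.
    Write x = 3 + 20·t and substitute into x ≡ 5 (mod 13): 20·t ≡ 5 − 3 = 2 (mod 13).
    Reduce coefficients mod 13: 7·t ≡ 2 (mod 13).
    The inverse of 7 mod 13 is 2 (since 7·2 = 14 = 1·13 + 1), so t ≡ 2·2 = 4 ≡ 4 (mod 13).
    Then x = 3 + 20·4 = 83, valid modulo lcm(20, 13) = 260: x ≡ 83 (mod 260).
Verify: 83 mod 5 = 3 ✓, 83 mod 4 = 3 ✓, 83 mod 13 = 5 ✓.

x ≡ 83 (mod 260).


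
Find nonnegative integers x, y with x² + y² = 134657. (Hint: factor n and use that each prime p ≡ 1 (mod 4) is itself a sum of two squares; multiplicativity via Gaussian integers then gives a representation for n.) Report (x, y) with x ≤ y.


Step 1: Factor n = 134657 = 17 · 89^2.
Step 2: Check the mod-4 condition on each prime factor: 17 ≡ 1 (mod 4), exponent 1; 89 ≡ 1 (mod 4), exponent 2.
All primes ≡ 3 (mod 4) appear to even exponent (or don't appear), so by the two-squares theorem n IS expressible as a sum of two squares.
Step 3: Build a representation. Here n = 17 · 89 · 89 is a product of primes ≡ 1 (mod 4). Each prime p ≡ 1 (mod 4) is itself a sum of two squares; find a² by testing p − a² for a perfect square:
  17: 17 − 1² = 16 = 4² ⇒ 17 = 1² + 4².
  89: 89 − 1² = 88, 89 − 2² = 85, 89 − 3² = 80, 89 − 4² = 73, 89 − 5² = 64 = 8² ⇒ 89 = 5² + 8².
  Combine using the Brahmagupta–Fibonacci identity (a² + b²)(c² + d²) = (ac − bd)² + (ad + bc)² = (ac + bd)² + (ad − bc)²:
  17 · 89 = 1513: from (1² + 4²)(5² + 8²), take (1·5 − 4·8, 1·8 + 4·5) = (5 − 32, 8 + 20) = (-27, 28); dropping signs (only squares matter) gives (27, 28); check 27² + 28² = 729 + 784 = 1513 ✓.
  1513 · 89 = 134657: from (27² + 28²)(5² + 8²), take (27·5 − 28·8, 27·8 + 28·5) = (135 − 224, 216 + 140) = (-89, 356); dropping signs (only squares matter) gives (89, 356); check 89² + 356² = 7921 + 126736 = 134657 ✓.
Step 4: Order so x ≤ y and verify: 89² + 356² = 7921 + 126736 = 134657 = n. ✓

n = 134657 = 89² + 356² (one valid representation with x ≤ y).


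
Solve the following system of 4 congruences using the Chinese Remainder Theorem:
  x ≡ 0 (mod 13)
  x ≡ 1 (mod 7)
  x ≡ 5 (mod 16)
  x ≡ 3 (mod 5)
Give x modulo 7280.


Product of moduli M = 13 · 7 · 16 · 5 = 7280.
Merge one congruence at a time:
  Start: x ≡ 0 (mod 13).
  Combine with x ≡ 1 (mod 7); new modulus lcm = 91.
    Write x = 0 + 13·t and substitute into x ≡ 1 (mod 7): 13·t ≡ 1 − 0 = 1 (mod 7).
    Reduce coefficients mod 7: 6·t ≡ 1 (mod 7).
    The inverse of 6 mod 7 is 6 (since 6·6 = 36 = 5·7 + 1), so t ≡ 6·1 = 6 ≡ 6 (mod 7).
    Then x = 0 + 13·6 = 78, valid modulo lcm(13, 7) = 91: x ≡ 78 (mod 91).
  Combine with x ≡ 5 (mod 16); new modulus lcm = 1456.
    Write x = 78 + 91·t and substitute into x ≡ 5 (mod 16): 91·t ≡ 5 − 78 = -73 (mod 16).
    Reduce coefficients mod 16: 11·t ≡ 7 (mod 16).
    The inverse of 11 mod 16 is 3 (since 11·3 = 33 = 2·16 + 1), so t ≡ 3·7 = 21 ≡ 5 (mod 16).
    Then x = 78 + 91·5 = 533, valid modulo lcm(91, 16) = 1456: x ≡ 533 (mod 1456).
  Combine with x ≡ 3 (mod 5); new modulus lcm = 7280.
    Write x = 533 + 1456·t and substitute into x ≡ 3 (mod 5): 1456·t ≡ 3 − 533 = -530 (mod 5).
    Reduce coefficients mod 5: 1·t ≡ 0 (mod 5).
    So t ≡ 0 (mod 5).
    Then x = 533 + 1456·0 = 533, valid modulo lcm(1456, 5) = 7280: x ≡ 533 (mod 7280).
Verify against each original: 533 mod 13 = 0, 533 mod 7 = 1, 533 mod 16 = 5, 533 mod 5 = 3.

x ≡ 533 (mod 7280).


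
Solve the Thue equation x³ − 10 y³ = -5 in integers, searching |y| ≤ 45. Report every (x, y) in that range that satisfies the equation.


The equation is x³ - 10y³ = -5. For fixed y, x³ = 10·y³ − 5, so a solution requires the RHS to be a perfect cube.
Strategy: iterate y from -45 to 45, compute RHS = 10·y³ − 5, and check whether it is a (positive or negative) perfect cube.
Check small values of y:
  y = 0: RHS = -5 is not a perfect cube.
  y = 1: RHS = 5 is not a perfect cube.
  y = -1: RHS = -15 is not a perfect cube.
  y = 2: RHS = 75 is not a perfect cube.
  y = -2: RHS = -85 is not a perfect cube.
  y = 3: RHS = 265 is not a perfect cube.
  y = -3: RHS = -275 is not a perfect cube.
Continuing the search up to |y| = 45 finds no solutions either.
No (x, y) in the scanned range satisfies the equation.

No integer solutions with |y| ≤ 45.


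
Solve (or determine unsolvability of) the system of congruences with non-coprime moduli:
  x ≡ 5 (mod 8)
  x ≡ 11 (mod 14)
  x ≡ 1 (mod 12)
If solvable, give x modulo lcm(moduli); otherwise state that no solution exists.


Moduli 8, 14, 12 are not pairwise coprime, so CRT works modulo lcm(m_i) when all pairwise compatibility conditions hold.
Pairwise compatibility: gcd(m_i, m_j) must divide a_i - a_j for every pair.
Merge one congruence at a time:
  Start: x ≡ 5 (mod 8).
  Combine with x ≡ 11 (mod 14): gcd(8, 14) = 2; 11 - 5 = 6, which IS divisible by 2, so compatible.
    Write x = 5 + 8·t and substitute into x ≡ 11 (mod 14): 8·t ≡ 11 − 5 = 6 (mod 14).
    Divide the congruence (and modulus) by g = 2: 4·t ≡ 3 (mod 7).
    The inverse of 4 mod 7 is 2 (since 4·2 = 8 = 1·7 + 1), so t ≡ 2·3 = 6 ≡ 6 (mod 7).
    Then x = 5 + 8·6 = 53, valid modulo lcm(8, 14) = 56: x ≡ 53 (mod 56).
  Combine with x ≡ 1 (mod 12): gcd(56, 12) = 4; 1 - 53 = -52, which IS divisible by 4, so compatible.
    Write x = 53 + 56·t and substitute into x ≡ 1 (mod 12): 56·t ≡ 1 − 53 = -52 (mod 12).
    Divide the congruence (and modulus) by g = 4: 14·t ≡ -13 (mod 3).
    Reduce coefficients mod 3: 2·t ≡ 2 (mod 3).
    The inverse of 2 mod 3 is 2 (since 2·2 = 4 = 1·3 + 1), so t ≡ 2·2 = 4 ≡ 1 (mod 3).
    Then x = 53 + 56·1 = 109, valid modulo lcm(56, 12) = 168: x ≡ 109 (mod 168).
Verify: 109 mod 8 = 5, 109 mod 14 = 11, 109 mod 12 = 1.

x ≡ 109 (mod 168).


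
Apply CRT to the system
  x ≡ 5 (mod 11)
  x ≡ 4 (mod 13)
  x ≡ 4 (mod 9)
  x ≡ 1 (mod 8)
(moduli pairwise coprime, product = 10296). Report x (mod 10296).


Product of moduli M = 11 · 13 · 9 · 8 = 10296.
Merge one congruence at a time:
  Start: x ≡ 5 (mod 11).
  Combine with x ≡ 4 (mod 13); new modulus lcm = 143.
    Write x = 5 + 11·t and substitute into x ≡ 4 (mod 13): 11·t ≡ 4 − 5 = -1 (mod 13).
    Reduce coefficients mod 13: 11·t ≡ 12 (mod 13).
    The inverse of 11 mod 13 is 6 (since 11·6 = 66 = 5·13 + 1), so t ≡ 6·12 = 72 ≡ 7 (mod 13).
    Then x = 5 + 11·7 = 82, valid modulo lcm(11, 13) = 143: x ≡ 82 (mod 143).
  Combine with x ≡ 4 (mod 9); new modulus lcm = 1287.
    Write x = 82 + 143·t and substitute into x ≡ 4 (mod 9): 143·t ≡ 4 − 82 = -78 (mod 9).
    Reduce coefficients mod 9: 8·t ≡ 3 (mod 9).
    The inverse of 8 mod 9 is 8 (since 8·8 = 64 = 7·9 + 1), so t ≡ 8·3 = 24 ≡ 6 (mod 9).
    Then x = 82 + 143·6 = 940, valid modulo lcm(143, 9) = 1287: x ≡ 940 (mod 1287).
  Combine with x ≡ 1 (mod 8); new modulus lcm = 10296.
    Write x = 940 + 1287·t and substitute into x ≡ 1 (mod 8): 1287·t ≡ 1 − 940 = -939 (mod 8).
    Reduce coefficients mod 8: 7·t ≡ 5 (mod 8).
    The inverse of 7 mod 8 is 7 (since 7·7 = 49 = 6·8 + 1), so t ≡ 7·5 = 35 ≡ 3 (mod 8).
    Then x = 940 + 1287·3 = 4801, valid modulo lcm(1287, 8) = 10296: x ≡ 4801 (mod 10296).
Verify against each original: 4801 mod 11 = 5, 4801 mod 13 = 4, 4801 mod 9 = 4, 4801 mod 8 = 1.

x ≡ 4801 (mod 10296).


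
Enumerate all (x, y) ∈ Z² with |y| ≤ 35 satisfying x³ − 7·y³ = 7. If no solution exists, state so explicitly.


The equation is x³ - 7y³ = 7. For fixed y, x³ = 7·y³ + 7, so a solution requires the RHS to be a perfect cube.
Strategy: iterate y from -35 to 35, compute RHS = 7·y³ + 7, and check whether it is a (positive or negative) perfect cube.
Check small values of y:
  y = 0: RHS = 7 is not a perfect cube.
  y = 1: RHS = 14 is not a perfect cube.
  y = -1: RHS = 0 = (0)³ ⇒ x = 0 works.
  y = 2: RHS = 63 is not a perfect cube.
  y = -2: RHS = -49 is not a perfect cube.
  y = 3: RHS = 196 is not a perfect cube.
  y = -3: RHS = -182 is not a perfect cube.
Continuing the search up to |y| = 35 finds no further solutions beyond those listed.
Collected solutions: (0, -1).

Solutions (with |y| ≤ 35): (0, -1).


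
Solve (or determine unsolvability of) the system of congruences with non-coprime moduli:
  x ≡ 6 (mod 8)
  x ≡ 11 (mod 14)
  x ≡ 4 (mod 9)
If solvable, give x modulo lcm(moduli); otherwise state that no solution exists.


Moduli 8, 14, 9 are not pairwise coprime, so CRT works modulo lcm(m_i) when all pairwise compatibility conditions hold.
Pairwise compatibility: gcd(m_i, m_j) must divide a_i - a_j for every pair.
Merge one congruence at a time:
  Start: x ≡ 6 (mod 8).
  Combine with x ≡ 11 (mod 14): gcd(8, 14) = 2, and 11 - 6 = 5 is NOT divisible by 2.
    ⇒ system is inconsistent (no integer solution).

No solution (the system is inconsistent).


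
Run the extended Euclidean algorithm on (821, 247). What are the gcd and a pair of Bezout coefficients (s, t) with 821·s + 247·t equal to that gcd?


Euclidean algorithm on (821, 247) — divide until remainder is 0:
  821 = 3 · 247 + 80
  247 = 3 · 80 + 7
  80 = 11 · 7 + 3
  7 = 2 · 3 + 1
  3 = 3 · 1 + 0
gcd(821, 247) = 1.
Track Bezout coefficients alongside the remainders: start with r₀ = 821 = a·1 + b·0 (s = 1, t = 0) and r₁ = 247 = a·0 + b·1 (s = 0, t = 1); each new remainder r_{k+1} = r_{k-1} − q_k·r_k inherits s_{k+1} = s_{k-1} − q_k·s_k, t_{k+1} = t_{k-1} − q_k·t_k, so r_k = a·s_k + b·t_k at every step:
  q = 3: r = 80, s = 1 − 3·0 = 1, t = 0 − 3·1 = -3  (check: 821·1 + 247·(-3) = 80)
  q = 3: r = 7, s = 0 − 3·1 = -3, t = 1 − 3·(-3) = 10  (check: 821·(-3) + 247·10 = 7)
  q = 11: r = 3, s = 1 − 11·(-3) = 34, t = -3 − 11·10 = -113  (check: 821·34 + 247·(-113) = 3)
  q = 2: r = 1, s = -3 − 2·34 = -71, t = 10 − 2·(-113) = 236  (check: 821·(-71) + 247·236 = 1)
The row with r = 1 (the gcd) gives the Bezout coefficients s = -71, t = 236.
Result: 821 · (-71) + 247 · (236) = 1.

gcd(821, 247) = 1; s = -71, t = 236 (check: 821·(-71) + 247·236 = 1).


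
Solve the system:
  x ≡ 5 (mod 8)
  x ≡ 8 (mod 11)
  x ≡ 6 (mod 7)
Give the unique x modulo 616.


Moduli 8, 11, 7 are pairwise coprime; by CRT there is a unique solution modulo M = 8 · 11 · 7 = 616.
Solve pairwise, accumulating the modulus:
  Start with x ≡ 5 (mod 8).
  Combine with x ≡ 8 (mod 11): since gcd(8, 11) = 1, we get a unique residue mod 88.
    Write x = 5 + 8·t and substitute into x ≡ 8 (mod 11): 8·t ≡ 8 − 5 = 3 (mod 11).
    The inverse of 8 mod 11 is 7 (since 8·7 = 56 = 5·11 + 1), so t ≡ 7·3 = 21 ≡ 10 (mod 11).
    Then x = 5 + 8·10 = 85, valid modulo lcm(8, 11) = 88: x ≡ 85 (mod 88).
  Combine with x ≡ 6 (mod 7): since gcd(88, 7) = 1, we get a unique residue mod 616.
    Write x = 85 + 88·t and substitute into x ≡ 6 (mod 7): 88·t ≡ 6 − 85 = -79 (mod 7).
    Reduce coefficients mod 7: 4·t ≡ 5 (mod 7).
    The inverse of 4 mod 7 is 2 (since 4·2 = 8 = 1·7 + 1), so t ≡ 2·5 = 10 ≡ 3 (mod 7).
    Then x = 85 + 88·3 = 349, valid modulo lcm(88, 7) = 616: x ≡ 349 (mod 616).
Verify: 349 mod 8 = 5 ✓, 349 mod 11 = 8 ✓, 349 mod 7 = 6 ✓.

x ≡ 349 (mod 616).


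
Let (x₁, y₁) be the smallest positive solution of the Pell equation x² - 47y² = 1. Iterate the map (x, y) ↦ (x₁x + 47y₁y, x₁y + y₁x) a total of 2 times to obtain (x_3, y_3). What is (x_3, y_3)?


Step 1: Find the fundamental solution (x₁, y₁) of x² - 47y² = 1.
  Expand √47 as a continued fraction. a₀ = ⌊√47⌋ = 6; iterate m_{k+1} = d_k·a_k − m_k, d_{k+1} = (47 − m_{k+1}²)/d_k, a_{k+1} = ⌊(a₀ + m_{k+1})/d_{k+1}⌋ (starting m₀ = 0, d₀ = 1), with convergents p_k = a_k·p_{k-1} + p_{k-2}, q_k = a_k·q_{k-1} + q_{k-2} (p₋₁ = 1, q₋₁ = 0):
  k = 0: a₀ = 6; p₀/q₀ = 6/1; p₀² − 47·q₀² = 36 − 47 = -11.
  k = 1: m = 6, d = 11, a = ⌊(6 + 6)/11⌋ = 1; p/q = (1·6 + 1)/(1·1 + 0) = 7/1; p² − 47·q² = 49 − 47 = 2.
  k = 2: m = 5, d = 2, a = ⌊(6 + 5)/2⌋ = 5; p/q = (5·7 + 6)/(5·1 + 1) = 41/6; p² − 47·q² = 1681 − 1692 = -11.
  k = 3: m = 5, d = 11, a = ⌊(6 + 5)/11⌋ = 1; p/q = (1·41 + 7)/(1·6 + 1) = 48/7; p² − 47·q² = 2304 − 2303 = 1.
  The first convergent with p² − 47·q² = 1 gives the fundamental solution (x₁, y₁) = (48, 7).
Step 2: Apply the recurrence (x_{n+1}, y_{n+1}) = (x₁x_n + 47y₁y_n, x₁y_n + y₁x_n) repeatedly.
  From (x_1, y_1) = (48, 7): x_2 = 48·48 + 47·7·7 = 4607; y_2 = 48·7 + 7·48 = 672.
  From (x_2, y_2) = (4607, 672): x_3 = 48·4607 + 47·7·672 = 442224; y_3 = 48·672 + 7·4607 = 64505.
Step 3: Verify x_3² - 47·y_3² = 195562066176 - 195562066175 = 1 (should be 1). ✓

(x_1, y_1) = (48, 7); (x_3, y_3) = (442224, 64505).


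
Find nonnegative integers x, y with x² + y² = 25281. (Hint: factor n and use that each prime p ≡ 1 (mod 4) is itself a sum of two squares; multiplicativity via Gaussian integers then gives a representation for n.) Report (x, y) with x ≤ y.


Step 1: Factor n = 25281 = 3^2 · 53^2.
Step 2: Check the mod-4 condition on each prime factor: 3 ≡ 3 (mod 4), exponent 2 (must be even); 53 ≡ 1 (mod 4), exponent 2.
All primes ≡ 3 (mod 4) appear to even exponent (or don't appear), so by the two-squares theorem n IS expressible as a sum of two squares.
Step 3: Build a representation. Group n = k² · m with k = 3 and m = 53 · 53 = 2809 (a product of primes ≡ 1 (mod 4)); a representation of m scales to one of n via (k·x)² + (k·y)² = k²(x² + y²). Each prime p ≡ 1 (mod 4) is itself a sum of two squares; find a² by testing p − a² for a perfect square:
  53: 53 − 1² = 52, 53 − 2² = 49 = 7² ⇒ 53 = 2² + 7².
  Combine using the Brahmagupta–Fibonacci identity (a² + b²)(c² + d²) = (ac − bd)² + (ad + bc)² = (ac + bd)² + (ad − bc)²:
  53 · 53 = 2809: from (2² + 7²)(2² + 7²), take (2·2 − 7·7, 2·7 + 7·2) = (4 − 49, 14 + 14) = (-45, 28); dropping signs (only squares matter) gives (45, 28); check 45² + 28² = 2025 + 784 = 2809 ✓.
  Scale by k = 3: (3·45, 3·28) = (135, 84).
Step 4: Order so x ≤ y and verify: 84² + 135² = 7056 + 18225 = 25281 = n. ✓

n = 25281 = 84² + 135² (one valid representation with x ≤ y).


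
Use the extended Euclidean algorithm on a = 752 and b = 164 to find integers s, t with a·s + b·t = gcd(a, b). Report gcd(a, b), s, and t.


Euclidean algorithm on (752, 164) — divide until remainder is 0:
  752 = 4 · 164 + 96
  164 = 1 · 96 + 68
  96 = 1 · 68 + 28
  68 = 2 · 28 + 12
  28 = 2 · 12 + 4
  12 = 3 · 4 + 0
gcd(752, 164) = 4.
Track Bezout coefficients alongside the remainders: start with r₀ = 752 = a·1 + b·0 (s = 1, t = 0) and r₁ = 164 = a·0 + b·1 (s = 0, t = 1); each new remainder r_{k+1} = r_{k-1} − q_k·r_k inherits s_{k+1} = s_{k-1} − q_k·s_k, t_{k+1} = t_{k-1} − q_k·t_k, so r_k = a·s_k + b·t_k at every step:
  q = 4: r = 96, s = 1 − 4·0 = 1, t = 0 − 4·1 = -4  (check: 752·1 + 164·(-4) = 96)
  q = 1: r = 68, s = 0 − 1·1 = -1, t = 1 − 1·(-4) = 5  (check: 752·(-1) + 164·5 = 68)
  q = 1: r = 28, s = 1 − 1·(-1) = 2, t = -4 − 1·5 = -9  (check: 752·2 + 164·(-9) = 28)
  q = 2: r = 12, s = -1 − 2·2 = -5, t = 5 − 2·(-9) = 23  (check: 752·(-5) + 164·23 = 12)
  q = 2: r = 4, s = 2 − 2·(-5) = 12, t = -9 − 2·23 = -55  (check: 752·12 + 164·(-55) = 4)
The row with r = 4 (the gcd) gives the Bezout coefficients s = 12, t = -55.
Result: 752 · (12) + 164 · (-55) = 4.

gcd(752, 164) = 4; s = 12, t = -55 (check: 752·12 + 164·(-55) = 4).


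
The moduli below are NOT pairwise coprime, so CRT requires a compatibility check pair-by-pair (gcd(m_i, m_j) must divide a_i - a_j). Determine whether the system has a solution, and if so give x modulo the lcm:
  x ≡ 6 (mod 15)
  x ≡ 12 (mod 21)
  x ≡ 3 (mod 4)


Moduli 15, 21, 4 are not pairwise coprime, so CRT works modulo lcm(m_i) when all pairwise compatibility conditions hold.
Pairwise compatibility: gcd(m_i, m_j) must divide a_i - a_j for every pair.
Merge one congruence at a time:
  Start: x ≡ 6 (mod 15).
  Combine with x ≡ 12 (mod 21): gcd(15, 21) = 3; 12 - 6 = 6, which IS divisible by 3, so compatible.
    Write x = 6 + 15·t and substitute into x ≡ 12 (mod 21): 15·t ≡ 12 − 6 = 6 (mod 21).
    Divide the congruence (and modulus) by g = 3: 5·t ≡ 2 (mod 7).
    The inverse of 5 mod 7 is 3 (since 5·3 = 15 = 2·7 + 1), so t ≡ 3·2 = 6 ≡ 6 (mod 7).
    Then x = 6 + 15·6 = 96, valid modulo lcm(15, 21) = 105: x ≡ 96 (mod 105).
  Combine with x ≡ 3 (mod 4): gcd(105, 4) = 1; 3 - 96 = -93, which IS divisible by 1, so compatible.
    Write x = 96 + 105·t and substitute into x ≡ 3 (mod 4): 105·t ≡ 3 − 96 = -93 (mod 4).
    Reduce coefficients mod 4: 1·t ≡ 3 (mod 4).
    So t ≡ 3 (mod 4).
    Then x = 96 + 105·3 = 411, valid modulo lcm(105, 4) = 420: x ≡ 411 (mod 420).
Verify: 411 mod 15 = 6, 411 mod 21 = 12, 411 mod 4 = 3.

x ≡ 411 (mod 420).


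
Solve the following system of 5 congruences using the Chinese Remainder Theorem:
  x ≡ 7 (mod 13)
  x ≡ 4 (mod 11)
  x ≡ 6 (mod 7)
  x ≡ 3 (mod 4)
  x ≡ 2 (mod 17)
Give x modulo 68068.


Product of moduli M = 13 · 11 · 7 · 4 · 17 = 68068.
Merge one congruence at a time:
  Start: x ≡ 7 (mod 13).
  Combine with x ≡ 4 (mod 11); new modulus lcm = 143.
    Write x = 7 + 13·t and substitute into x ≡ 4 (mod 11): 13·t ≡ 4 − 7 = -3 (mod 11).
    Reduce coefficients mod 11: 2·t ≡ 8 (mod 11).
    The inverse of 2 mod 11 is 6 (since 2·6 = 12 = 1·11 + 1), so t ≡ 6·8 = 48 ≡ 4 (mod 11).
    Then x = 7 + 13·4 = 59, valid modulo lcm(13, 11) = 143: x ≡ 59 (mod 143).
  Combine with x ≡ 6 (mod 7); new modulus lcm = 1001.
    Write x = 59 + 143·t and substitute into x ≡ 6 (mod 7): 143·t ≡ 6 − 59 = -53 (mod 7).
    Reduce coefficients mod 7: 3·t ≡ 3 (mod 7).
    The inverse of 3 mod 7 is 5 (since 3·5 = 15 = 2·7 + 1), so t ≡ 5·3 = 15 ≡ 1 (mod 7).
    Then x = 59 + 143·1 = 202, valid modulo lcm(143, 7) = 1001: x ≡ 202 (mod 1001).
  Combine with x ≡ 3 (mod 4); new modulus lcm = 4004.
    Write x = 202 + 1001·t and substitute into x ≡ 3 (mod 4): 1001·t ≡ 3 − 202 = -199 (mod 4).
    Reduce coefficients mod 4: 1·t ≡ 1 (mod 4).
    So t ≡ 1 (mod 4).
    Then x = 202 + 1001·1 = 1203, valid modulo lcm(1001, 4) = 4004: x ≡ 1203 (mod 4004).
  Combine with x ≡ 2 (mod 17); new modulus lcm = 68068.
    Write x = 1203 + 4004·t and substitute into x ≡ 2 (mod 17): 4004·t ≡ 2 − 1203 = -1201 (mod 17).
    Reduce coefficients mod 17: 9·t ≡ 6 (mod 17).
    The inverse of 9 mod 17 is 2 (since 9·2 = 18 = 1·17 + 1), so t ≡ 2·6 = 12 ≡ 12 (mod 17).
    Then x = 1203 + 4004·12 = 49251, valid modulo lcm(4004, 17) = 68068: x ≡ 49251 (mod 68068).
Verify against each original: 49251 mod 13 = 7, 49251 mod 11 = 4, 49251 mod 7 = 6, 49251 mod 4 = 3, 49251 mod 17 = 2.

x ≡ 49251 (mod 68068).


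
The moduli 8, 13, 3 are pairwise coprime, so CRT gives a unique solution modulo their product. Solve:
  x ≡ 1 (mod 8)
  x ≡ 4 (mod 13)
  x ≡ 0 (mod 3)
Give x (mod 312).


Moduli 8, 13, 3 are pairwise coprime; by CRT there is a unique solution modulo M = 8 · 13 · 3 = 312.
Solve pairwise, accumulating the modulus:
  Start with x ≡ 1 (mod 8).
  Combine with x ≡ 4 (mod 13): since gcd(8, 13) = 1, we get a unique residue mod 104.
    Write x = 1 + 8·t and substitute into x ≡ 4 (mod 13): 8·t ≡ 4 − 1 = 3 (mod 13).
    The inverse of 8 mod 13 is 5 (since 8·5 = 40 = 3·13 + 1), so t ≡ 5·3 = 15 ≡ 2 (mod 13).
    Then x = 1 + 8·2 = 17, valid modulo lcm(8, 13) = 104: x ≡ 17 (mod 104).
  Combine with x ≡ 0 (mod 3): since gcd(104, 3) = 1, we get a unique residue mod 312.
    Write x = 17 + 104·t and substitute into x ≡ 0 (mod 3): 104·t ≡ 0 − 17 = -17 (mod 3).
    Reduce coefficients mod 3: 2·t ≡ 1 (mod 3).
    The inverse of 2 mod 3 is 2 (since 2·2 = 4 = 1·3 + 1), so t ≡ 2·1 = 2 ≡ 2 (mod 3).
    Then x = 17 + 104·2 = 225, valid modulo lcm(104, 3) = 312: x ≡ 225 (mod 312).
Verify: 225 mod 8 = 1 ✓, 225 mod 13 = 4 ✓, 225 mod 3 = 0 ✓.

x ≡ 225 (mod 312).


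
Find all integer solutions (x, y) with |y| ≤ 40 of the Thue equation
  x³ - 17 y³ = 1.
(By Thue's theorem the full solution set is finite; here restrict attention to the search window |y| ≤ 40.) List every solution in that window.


The equation is x³ - 17y³ = 1. For fixed y, x³ = 17·y³ + 1, so a solution requires the RHS to be a perfect cube.
Strategy: iterate y from -40 to 40, compute RHS = 17·y³ + 1, and check whether it is a (positive or negative) perfect cube.
Check small values of y:
  y = 0: RHS = 1 = (1)³ ⇒ x = 1 works.
  y = 1: RHS = 18 is not a perfect cube.
  y = -1: RHS = -16 is not a perfect cube.
  y = 2: RHS = 137 is not a perfect cube.
  y = -2: RHS = -135 is not a perfect cube.
  y = 3: RHS = 460 is not a perfect cube.
  y = -3: RHS = -458 is not a perfect cube.
Continuing, at y = 7: RHS = 5832 = (18)³ ⇒ x = 18 works.
Searching the remaining y in |y| ≤ 40 finds no further solutions.
Collected solutions: (1, 0), (18, 7).

Solutions (with |y| ≤ 40): (1, 0), (18, 7).
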